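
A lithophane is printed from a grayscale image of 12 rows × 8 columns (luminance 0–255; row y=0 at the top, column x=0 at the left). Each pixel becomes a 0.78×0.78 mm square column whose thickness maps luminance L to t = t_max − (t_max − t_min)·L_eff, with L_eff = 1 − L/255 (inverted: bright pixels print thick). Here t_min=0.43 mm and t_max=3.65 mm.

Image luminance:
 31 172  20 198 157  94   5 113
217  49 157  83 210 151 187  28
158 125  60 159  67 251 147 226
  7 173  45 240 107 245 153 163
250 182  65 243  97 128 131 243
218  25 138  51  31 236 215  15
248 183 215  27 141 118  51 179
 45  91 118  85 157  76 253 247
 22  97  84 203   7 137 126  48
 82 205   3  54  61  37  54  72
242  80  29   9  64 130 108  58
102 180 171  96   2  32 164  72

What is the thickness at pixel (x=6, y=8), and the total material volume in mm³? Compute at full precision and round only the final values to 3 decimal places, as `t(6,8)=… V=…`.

t(6,8)=2.021 V=113.702

span = t_max - t_min = 3.65 - 0.43 = 3.220
L(6,8) = 126, L_eff = 1 - 126/255 = 0.505882 (inverted)
t(6,8) = 3.65 - 3.220·0.505882 = 2.021
Σt over all 12·8 pixels = 2382811/12750 ≈ 186.8871373
V = pitch²·Σt = 0.78²·2382811/12750 = 113.702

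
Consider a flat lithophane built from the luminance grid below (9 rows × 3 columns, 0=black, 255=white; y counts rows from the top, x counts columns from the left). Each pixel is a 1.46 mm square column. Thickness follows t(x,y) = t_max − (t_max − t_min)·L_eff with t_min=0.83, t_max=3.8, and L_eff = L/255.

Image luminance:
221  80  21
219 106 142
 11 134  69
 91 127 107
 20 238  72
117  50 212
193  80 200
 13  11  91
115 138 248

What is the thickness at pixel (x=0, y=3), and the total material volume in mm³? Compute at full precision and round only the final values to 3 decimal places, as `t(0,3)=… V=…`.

span = t_max - t_min = 3.8 - 0.83 = 2.970
L(0,3) = 91, L_eff = 91/255 = 0.356863
t(0,3) = 3.8 - 2.970·0.356863 = 2.740
Σt over all 9·3 pixels = 281313/4250 ≈ 66.1912941
V = pitch²·Σt = 1.46²·281313/4250 = 141.093

t(0,3)=2.740 V=141.093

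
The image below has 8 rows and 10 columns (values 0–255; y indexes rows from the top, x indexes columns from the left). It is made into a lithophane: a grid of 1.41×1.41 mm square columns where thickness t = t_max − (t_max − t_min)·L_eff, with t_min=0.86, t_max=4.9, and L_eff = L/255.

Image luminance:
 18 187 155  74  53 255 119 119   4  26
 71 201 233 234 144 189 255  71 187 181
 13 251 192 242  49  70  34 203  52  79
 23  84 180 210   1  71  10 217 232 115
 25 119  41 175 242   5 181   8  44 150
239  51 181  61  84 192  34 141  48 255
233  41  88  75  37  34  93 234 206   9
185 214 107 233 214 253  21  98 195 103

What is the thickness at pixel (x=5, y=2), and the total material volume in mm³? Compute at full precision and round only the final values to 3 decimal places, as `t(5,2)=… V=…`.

span = t_max - t_min = 4.9 - 0.86 = 4.040
L(5,2) = 70, L_eff = 70/255 = 0.274510
t(5,2) = 4.9 - 4.040·0.274510 = 3.791
Σt over all 8·10 pixels = 494549/2125 ≈ 232.7289412
V = pitch²·Σt = 1.41²·494549/2125 = 462.688

t(5,2)=3.791 V=462.688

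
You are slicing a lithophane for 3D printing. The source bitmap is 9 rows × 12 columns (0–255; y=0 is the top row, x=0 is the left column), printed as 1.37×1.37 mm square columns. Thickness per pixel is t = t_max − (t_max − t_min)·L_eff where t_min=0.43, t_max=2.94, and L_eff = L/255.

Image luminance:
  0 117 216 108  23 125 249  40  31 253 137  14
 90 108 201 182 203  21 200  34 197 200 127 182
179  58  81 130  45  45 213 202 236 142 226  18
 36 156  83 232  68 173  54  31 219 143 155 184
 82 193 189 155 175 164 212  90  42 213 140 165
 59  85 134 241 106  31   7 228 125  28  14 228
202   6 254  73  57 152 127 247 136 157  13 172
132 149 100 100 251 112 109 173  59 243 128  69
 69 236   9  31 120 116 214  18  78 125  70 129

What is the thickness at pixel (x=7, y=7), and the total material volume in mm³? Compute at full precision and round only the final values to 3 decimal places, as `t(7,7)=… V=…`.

t(7,7)=1.237 V=342.685

span = t_max - t_min = 2.94 - 0.43 = 2.510
L(7,7) = 173, L_eff = 173/255 = 0.678431
t(7,7) = 2.94 - 2.510·0.678431 = 1.237
Σt over all 9·12 pixels = 4655801/25500 ≈ 182.5804314
V = pitch²·Σt = 1.37²·4655801/25500 = 342.685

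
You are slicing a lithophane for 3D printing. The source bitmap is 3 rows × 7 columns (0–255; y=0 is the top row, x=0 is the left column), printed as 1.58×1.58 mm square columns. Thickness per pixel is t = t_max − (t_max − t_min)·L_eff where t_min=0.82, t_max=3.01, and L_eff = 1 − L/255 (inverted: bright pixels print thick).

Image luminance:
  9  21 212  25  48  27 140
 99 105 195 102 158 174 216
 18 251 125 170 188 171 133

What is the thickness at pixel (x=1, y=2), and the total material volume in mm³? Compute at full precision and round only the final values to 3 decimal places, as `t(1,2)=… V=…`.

t(1,2)=2.976 V=98.452

span = t_max - t_min = 3.01 - 0.82 = 2.190
L(1,2) = 251, L_eff = 1 - 251/255 = 0.015686 (inverted)
t(1,2) = 3.01 - 2.190·0.015686 = 2.976
Σt over all 3·7 pixels = 335221/8500 ≈ 39.4377647
V = pitch²·Σt = 1.58²·335221/8500 = 98.452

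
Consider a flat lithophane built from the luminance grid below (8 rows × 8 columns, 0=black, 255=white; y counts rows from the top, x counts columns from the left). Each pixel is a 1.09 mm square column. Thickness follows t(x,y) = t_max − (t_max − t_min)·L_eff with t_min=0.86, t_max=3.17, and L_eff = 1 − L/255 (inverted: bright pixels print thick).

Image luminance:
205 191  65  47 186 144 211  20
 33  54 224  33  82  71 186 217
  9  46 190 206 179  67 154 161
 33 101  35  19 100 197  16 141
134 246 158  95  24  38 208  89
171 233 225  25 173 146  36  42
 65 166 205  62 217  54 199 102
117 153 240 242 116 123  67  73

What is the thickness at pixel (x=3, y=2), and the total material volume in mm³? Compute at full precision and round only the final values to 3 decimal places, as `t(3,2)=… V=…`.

t(3,2)=2.726 V=150.064

span = t_max - t_min = 3.17 - 0.86 = 2.310
L(3,2) = 206, L_eff = 1 - 206/255 = 0.192157 (inverted)
t(3,2) = 3.17 - 2.310·0.192157 = 2.726
Σt over all 8·8 pixels = 1073599/8500 ≈ 126.3057647
V = pitch²·Σt = 1.09²·1073599/8500 = 150.064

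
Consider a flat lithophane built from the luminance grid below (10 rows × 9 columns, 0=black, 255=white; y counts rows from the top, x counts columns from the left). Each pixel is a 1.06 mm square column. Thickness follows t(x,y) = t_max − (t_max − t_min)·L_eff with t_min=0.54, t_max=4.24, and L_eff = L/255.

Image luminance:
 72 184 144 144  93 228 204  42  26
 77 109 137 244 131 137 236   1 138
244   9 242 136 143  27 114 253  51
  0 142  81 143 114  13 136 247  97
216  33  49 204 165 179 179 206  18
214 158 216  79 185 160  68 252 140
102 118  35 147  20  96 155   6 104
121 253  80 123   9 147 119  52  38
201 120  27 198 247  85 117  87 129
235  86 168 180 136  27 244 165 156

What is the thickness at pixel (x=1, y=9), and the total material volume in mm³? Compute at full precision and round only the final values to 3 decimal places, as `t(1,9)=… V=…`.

t(1,9)=2.992 V=239.763

span = t_max - t_min = 4.24 - 0.54 = 3.700
L(1,9) = 86, L_eff = 86/255 = 0.337255
t(1,9) = 4.24 - 3.700·0.337255 = 2.992
Σt over all 10·9 pixels = 544139/2550 ≈ 213.3878431
V = pitch²·Σt = 1.06²·544139/2550 = 239.763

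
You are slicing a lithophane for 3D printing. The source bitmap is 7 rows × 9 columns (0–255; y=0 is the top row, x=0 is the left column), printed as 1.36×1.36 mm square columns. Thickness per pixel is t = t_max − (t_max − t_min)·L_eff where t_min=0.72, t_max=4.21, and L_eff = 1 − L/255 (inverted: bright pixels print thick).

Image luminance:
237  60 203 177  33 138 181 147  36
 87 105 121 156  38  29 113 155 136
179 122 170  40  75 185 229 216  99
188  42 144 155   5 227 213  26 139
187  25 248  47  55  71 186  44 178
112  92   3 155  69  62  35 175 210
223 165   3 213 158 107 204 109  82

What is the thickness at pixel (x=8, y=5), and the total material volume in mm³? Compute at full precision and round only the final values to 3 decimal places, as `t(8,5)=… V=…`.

t(8,5)=3.594 V=281.956

span = t_max - t_min = 4.21 - 0.72 = 3.490
L(8,5) = 210, L_eff = 1 - 210/255 = 0.176471 (inverted)
t(8,5) = 4.21 - 3.490·0.176471 = 3.594
Σt over all 7·9 pixels = 323938/2125 ≈ 152.4414118
V = pitch²·Σt = 1.36²·323938/2125 = 281.956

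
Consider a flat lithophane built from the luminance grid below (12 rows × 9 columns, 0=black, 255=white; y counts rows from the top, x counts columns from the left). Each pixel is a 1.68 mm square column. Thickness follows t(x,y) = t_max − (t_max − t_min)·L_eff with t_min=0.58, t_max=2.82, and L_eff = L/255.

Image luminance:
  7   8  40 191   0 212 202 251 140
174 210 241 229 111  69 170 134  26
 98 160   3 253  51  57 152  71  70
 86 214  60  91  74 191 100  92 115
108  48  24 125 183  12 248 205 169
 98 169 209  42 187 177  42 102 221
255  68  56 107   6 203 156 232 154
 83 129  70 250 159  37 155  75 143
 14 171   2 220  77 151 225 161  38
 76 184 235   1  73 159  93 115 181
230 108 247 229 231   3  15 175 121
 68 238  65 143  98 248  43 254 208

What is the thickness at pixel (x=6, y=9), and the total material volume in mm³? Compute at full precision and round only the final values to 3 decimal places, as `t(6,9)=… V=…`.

t(6,9)=2.003 V=513.482

span = t_max - t_min = 2.82 - 0.58 = 2.240
L(6,9) = 93, L_eff = 93/255 = 0.364706
t(6,9) = 2.82 - 2.240·0.364706 = 2.003
Σt over all 12·9 pixels = 231962/1275 ≈ 181.9309804
V = pitch²·Σt = 1.68²·231962/1275 = 513.482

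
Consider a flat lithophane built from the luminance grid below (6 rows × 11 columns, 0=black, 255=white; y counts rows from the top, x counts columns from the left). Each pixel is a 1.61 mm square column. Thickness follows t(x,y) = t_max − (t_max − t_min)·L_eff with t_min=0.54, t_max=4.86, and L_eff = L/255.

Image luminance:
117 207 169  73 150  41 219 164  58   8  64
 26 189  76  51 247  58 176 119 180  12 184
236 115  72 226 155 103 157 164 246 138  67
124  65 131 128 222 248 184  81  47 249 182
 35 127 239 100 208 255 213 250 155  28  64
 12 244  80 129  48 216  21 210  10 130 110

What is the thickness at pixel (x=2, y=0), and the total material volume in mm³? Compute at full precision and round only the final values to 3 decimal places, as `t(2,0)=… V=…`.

t(2,0)=1.997 V=444.479

span = t_max - t_min = 4.86 - 0.54 = 4.320
L(2,0) = 169, L_eff = 169/255 = 0.662745
t(2,0) = 4.86 - 4.320·0.662745 = 1.997
Σt over all 6·11 pixels = 364383/2125 ≈ 171.4743529
V = pitch²·Σt = 1.61²·364383/2125 = 444.479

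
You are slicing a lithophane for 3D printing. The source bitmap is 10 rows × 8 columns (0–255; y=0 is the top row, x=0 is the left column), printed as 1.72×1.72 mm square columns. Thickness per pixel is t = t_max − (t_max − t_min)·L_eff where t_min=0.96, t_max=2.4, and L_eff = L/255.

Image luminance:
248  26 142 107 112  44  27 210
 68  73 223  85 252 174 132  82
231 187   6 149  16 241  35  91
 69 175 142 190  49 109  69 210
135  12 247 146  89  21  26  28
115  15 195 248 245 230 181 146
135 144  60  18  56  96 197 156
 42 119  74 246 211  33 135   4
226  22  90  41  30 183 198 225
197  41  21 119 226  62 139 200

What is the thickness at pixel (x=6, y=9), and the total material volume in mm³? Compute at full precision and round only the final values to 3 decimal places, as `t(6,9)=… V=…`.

span = t_max - t_min = 2.4 - 0.96 = 1.440
L(6,9) = 139, L_eff = 139/255 = 0.545098
t(6,9) = 2.4 - 1.440·0.545098 = 1.615
Σt over all 10·8 pixels = 290412/2125 ≈ 136.6644706
V = pitch²·Σt = 1.72²·290412/2125 = 404.308

t(6,9)=1.615 V=404.308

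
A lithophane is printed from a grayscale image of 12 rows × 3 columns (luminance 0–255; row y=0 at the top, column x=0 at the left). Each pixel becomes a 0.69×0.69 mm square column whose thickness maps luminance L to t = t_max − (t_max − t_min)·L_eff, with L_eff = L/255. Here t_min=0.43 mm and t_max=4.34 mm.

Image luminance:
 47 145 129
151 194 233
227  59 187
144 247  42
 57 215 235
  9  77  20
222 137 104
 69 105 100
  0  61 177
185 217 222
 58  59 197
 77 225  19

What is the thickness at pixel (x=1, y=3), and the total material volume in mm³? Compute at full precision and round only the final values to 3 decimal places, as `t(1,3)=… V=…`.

t(1,3)=0.553 V=40.425

span = t_max - t_min = 4.34 - 0.43 = 3.910
L(1,3) = 247, L_eff = 247/255 = 0.968627
t(1,3) = 4.34 - 3.910·0.968627 = 0.553
Σt over all 12·3 pixels = 31841/375 ≈ 84.9093333
V = pitch²·Σt = 0.69²·31841/375 = 40.425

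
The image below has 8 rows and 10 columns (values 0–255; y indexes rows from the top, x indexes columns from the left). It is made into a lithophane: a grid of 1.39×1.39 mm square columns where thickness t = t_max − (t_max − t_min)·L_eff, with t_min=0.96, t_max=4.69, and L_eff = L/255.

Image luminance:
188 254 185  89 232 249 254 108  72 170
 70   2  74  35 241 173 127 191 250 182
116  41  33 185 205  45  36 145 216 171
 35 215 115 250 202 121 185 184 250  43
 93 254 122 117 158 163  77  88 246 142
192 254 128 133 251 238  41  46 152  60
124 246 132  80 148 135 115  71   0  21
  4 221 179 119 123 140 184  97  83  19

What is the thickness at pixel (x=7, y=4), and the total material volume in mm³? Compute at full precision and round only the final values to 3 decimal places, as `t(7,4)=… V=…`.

t(7,4)=3.403 V=410.230

span = t_max - t_min = 4.69 - 0.96 = 3.730
L(7,4) = 88, L_eff = 88/255 = 0.345098
t(7,4) = 4.69 - 3.730·0.345098 = 3.403
Σt over all 8·10 pixels = 63697/300 ≈ 212.3233333
V = pitch²·Σt = 1.39²·63697/300 = 410.230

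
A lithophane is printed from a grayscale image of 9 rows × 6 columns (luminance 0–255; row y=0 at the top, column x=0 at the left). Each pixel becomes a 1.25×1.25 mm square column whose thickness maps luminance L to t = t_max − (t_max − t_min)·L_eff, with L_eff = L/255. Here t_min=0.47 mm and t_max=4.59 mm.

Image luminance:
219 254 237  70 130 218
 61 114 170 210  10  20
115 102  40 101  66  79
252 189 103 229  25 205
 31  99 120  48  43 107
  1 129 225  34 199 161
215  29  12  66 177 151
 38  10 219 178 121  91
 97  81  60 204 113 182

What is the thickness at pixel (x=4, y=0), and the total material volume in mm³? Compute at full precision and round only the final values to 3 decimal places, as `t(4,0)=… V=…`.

span = t_max - t_min = 4.59 - 0.47 = 4.120
L(4,0) = 130, L_eff = 130/255 = 0.509804
t(4,0) = 4.59 - 4.120·0.509804 = 2.490
Σt over all 9·6 pixels = 21523/150 ≈ 143.4866667
V = pitch²·Σt = 1.25²·21523/150 = 224.198

t(4,0)=2.490 V=224.198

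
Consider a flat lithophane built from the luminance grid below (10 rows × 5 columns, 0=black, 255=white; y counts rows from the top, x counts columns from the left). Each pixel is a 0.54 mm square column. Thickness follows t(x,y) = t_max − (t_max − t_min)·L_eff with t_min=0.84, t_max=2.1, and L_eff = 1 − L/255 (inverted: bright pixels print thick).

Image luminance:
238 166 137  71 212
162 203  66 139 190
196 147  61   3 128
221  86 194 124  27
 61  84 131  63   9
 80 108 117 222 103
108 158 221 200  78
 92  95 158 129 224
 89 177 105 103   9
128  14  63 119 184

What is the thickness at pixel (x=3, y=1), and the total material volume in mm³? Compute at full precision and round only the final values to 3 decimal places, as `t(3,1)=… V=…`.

span = t_max - t_min = 2.1 - 0.84 = 1.260
L(3,1) = 139, L_eff = 1 - 139/255 = 0.454902 (inverted)
t(3,1) = 2.1 - 1.260·0.454902 = 1.527
Σt over all 10·5 pixels = 308763/4250 ≈ 72.6501176
V = pitch²·Σt = 0.54²·308763/4250 = 21.185

t(3,1)=1.527 V=21.185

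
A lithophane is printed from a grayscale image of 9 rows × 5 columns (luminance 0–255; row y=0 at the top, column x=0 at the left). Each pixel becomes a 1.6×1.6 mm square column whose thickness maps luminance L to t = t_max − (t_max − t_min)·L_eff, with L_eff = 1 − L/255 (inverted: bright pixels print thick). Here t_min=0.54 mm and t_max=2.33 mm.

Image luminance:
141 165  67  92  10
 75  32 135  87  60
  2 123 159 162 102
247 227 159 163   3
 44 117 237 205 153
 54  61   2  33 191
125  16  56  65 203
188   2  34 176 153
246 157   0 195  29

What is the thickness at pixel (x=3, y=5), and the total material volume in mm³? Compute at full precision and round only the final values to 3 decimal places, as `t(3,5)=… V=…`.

t(3,5)=0.772 V=151.214

span = t_max - t_min = 2.33 - 0.54 = 1.790
L(3,5) = 33, L_eff = 1 - 33/255 = 0.870588 (inverted)
t(3,5) = 2.33 - 1.790·0.870588 = 0.772
Σt over all 9·5 pixels = 502079/8500 ≈ 59.0681176
V = pitch²·Σt = 1.6²·502079/8500 = 151.214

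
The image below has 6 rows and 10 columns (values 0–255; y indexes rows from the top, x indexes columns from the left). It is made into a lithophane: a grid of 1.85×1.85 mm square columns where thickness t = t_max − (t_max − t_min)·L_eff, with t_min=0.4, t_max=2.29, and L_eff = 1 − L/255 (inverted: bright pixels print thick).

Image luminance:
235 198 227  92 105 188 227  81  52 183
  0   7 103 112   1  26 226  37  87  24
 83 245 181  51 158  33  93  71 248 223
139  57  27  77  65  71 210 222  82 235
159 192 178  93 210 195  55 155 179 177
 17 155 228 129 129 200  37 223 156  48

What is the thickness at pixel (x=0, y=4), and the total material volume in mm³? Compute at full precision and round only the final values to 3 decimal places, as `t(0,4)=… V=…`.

span = t_max - t_min = 2.29 - 0.4 = 1.890
L(0,4) = 159, L_eff = 1 - 159/255 = 0.376471 (inverted)
t(0,4) = 2.29 - 1.890·0.376471 = 1.578
Σt over all 6·10 pixels = 688911/8500 ≈ 81.0483529
V = pitch²·Σt = 1.85²·688911/8500 = 277.388

t(0,4)=1.578 V=277.388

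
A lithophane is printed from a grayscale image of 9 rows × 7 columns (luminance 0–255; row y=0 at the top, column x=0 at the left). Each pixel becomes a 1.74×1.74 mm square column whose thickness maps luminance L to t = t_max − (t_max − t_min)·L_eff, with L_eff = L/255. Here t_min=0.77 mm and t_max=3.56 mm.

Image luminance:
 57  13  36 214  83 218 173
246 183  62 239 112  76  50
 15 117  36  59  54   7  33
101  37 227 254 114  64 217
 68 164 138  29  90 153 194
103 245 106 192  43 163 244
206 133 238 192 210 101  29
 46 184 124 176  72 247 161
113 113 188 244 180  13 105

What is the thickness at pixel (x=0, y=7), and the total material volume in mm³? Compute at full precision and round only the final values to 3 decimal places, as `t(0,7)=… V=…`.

t(0,7)=3.057 V=410.581

span = t_max - t_min = 3.56 - 0.77 = 2.790
L(0,7) = 46, L_eff = 46/255 = 0.180392
t(0,7) = 3.56 - 2.790·0.180392 = 3.057
Σt over all 9·7 pixels = 288177/2125 ≈ 135.6127059
V = pitch²·Σt = 1.74²·288177/2125 = 410.581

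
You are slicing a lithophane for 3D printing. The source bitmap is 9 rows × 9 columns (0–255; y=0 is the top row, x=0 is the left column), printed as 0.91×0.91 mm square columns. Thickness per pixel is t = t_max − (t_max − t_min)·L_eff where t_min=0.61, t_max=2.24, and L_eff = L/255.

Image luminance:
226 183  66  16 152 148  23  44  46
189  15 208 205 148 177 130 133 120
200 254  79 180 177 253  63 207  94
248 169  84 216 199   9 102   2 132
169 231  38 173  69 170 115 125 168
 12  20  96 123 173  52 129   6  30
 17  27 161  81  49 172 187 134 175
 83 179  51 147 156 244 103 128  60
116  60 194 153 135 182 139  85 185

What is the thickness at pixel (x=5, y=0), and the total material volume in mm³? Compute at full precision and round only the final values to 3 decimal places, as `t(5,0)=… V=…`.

span = t_max - t_min = 2.24 - 0.61 = 1.630
L(5,0) = 148, L_eff = 148/255 = 0.580392
t(5,0) = 2.24 - 1.630·0.580392 = 1.294
Σt over all 9·9 pixels = 2964283/25500 ≈ 116.2463922
V = pitch²·Σt = 0.91²·2964283/25500 = 96.264

t(5,0)=1.294 V=96.264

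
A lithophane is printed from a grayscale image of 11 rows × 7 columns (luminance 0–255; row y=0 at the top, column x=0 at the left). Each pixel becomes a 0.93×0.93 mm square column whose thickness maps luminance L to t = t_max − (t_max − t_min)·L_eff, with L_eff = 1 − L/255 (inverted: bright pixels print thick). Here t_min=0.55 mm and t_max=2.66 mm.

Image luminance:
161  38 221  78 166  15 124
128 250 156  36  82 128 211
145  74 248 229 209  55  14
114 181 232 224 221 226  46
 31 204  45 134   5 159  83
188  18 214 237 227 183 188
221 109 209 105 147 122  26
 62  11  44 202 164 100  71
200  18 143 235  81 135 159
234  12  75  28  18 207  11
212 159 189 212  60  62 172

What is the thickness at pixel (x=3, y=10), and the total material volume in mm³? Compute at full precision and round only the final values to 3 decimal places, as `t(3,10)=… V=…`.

t(3,10)=2.304 V=109.218

span = t_max - t_min = 2.66 - 0.55 = 2.110
L(3,10) = 212, L_eff = 1 - 212/255 = 0.168627 (inverted)
t(3,10) = 2.66 - 2.110·0.168627 = 2.304
Σt over all 11·7 pixels = 536683/4250 ≈ 126.2783529
V = pitch²·Σt = 0.93²·536683/4250 = 109.218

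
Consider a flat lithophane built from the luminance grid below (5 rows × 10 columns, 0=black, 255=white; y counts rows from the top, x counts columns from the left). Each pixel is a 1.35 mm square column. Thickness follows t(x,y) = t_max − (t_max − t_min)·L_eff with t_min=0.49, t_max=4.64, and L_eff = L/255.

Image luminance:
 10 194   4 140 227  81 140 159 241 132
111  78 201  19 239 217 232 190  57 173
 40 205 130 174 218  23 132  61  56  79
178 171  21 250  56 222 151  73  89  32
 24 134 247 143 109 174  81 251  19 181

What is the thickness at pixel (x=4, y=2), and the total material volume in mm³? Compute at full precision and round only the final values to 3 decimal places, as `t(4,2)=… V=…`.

span = t_max - t_min = 4.64 - 0.49 = 4.150
L(4,2) = 218, L_eff = 218/255 = 0.854902
t(4,2) = 4.64 - 4.150·0.854902 = 1.092
Σt over all 5·10 pixels = 637973/5100 ≈ 125.0927451
V = pitch²·Σt = 1.35²·637973/5100 = 227.982

t(4,2)=1.092 V=227.982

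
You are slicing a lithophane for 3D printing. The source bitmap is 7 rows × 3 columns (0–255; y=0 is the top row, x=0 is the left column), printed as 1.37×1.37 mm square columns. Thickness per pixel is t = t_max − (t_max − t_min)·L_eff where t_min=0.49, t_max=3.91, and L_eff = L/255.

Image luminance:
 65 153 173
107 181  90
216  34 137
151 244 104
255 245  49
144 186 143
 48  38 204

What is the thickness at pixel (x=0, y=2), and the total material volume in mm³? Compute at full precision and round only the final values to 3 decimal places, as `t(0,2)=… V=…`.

span = t_max - t_min = 3.91 - 0.49 = 3.420
L(0,2) = 216, L_eff = 216/255 = 0.847059
t(0,2) = 3.91 - 3.420·0.847059 = 1.013
Σt over all 7·3 pixels = 359697/8500 ≈ 42.3172941
V = pitch²·Σt = 1.37²·359697/8500 = 79.425

t(0,2)=1.013 V=79.425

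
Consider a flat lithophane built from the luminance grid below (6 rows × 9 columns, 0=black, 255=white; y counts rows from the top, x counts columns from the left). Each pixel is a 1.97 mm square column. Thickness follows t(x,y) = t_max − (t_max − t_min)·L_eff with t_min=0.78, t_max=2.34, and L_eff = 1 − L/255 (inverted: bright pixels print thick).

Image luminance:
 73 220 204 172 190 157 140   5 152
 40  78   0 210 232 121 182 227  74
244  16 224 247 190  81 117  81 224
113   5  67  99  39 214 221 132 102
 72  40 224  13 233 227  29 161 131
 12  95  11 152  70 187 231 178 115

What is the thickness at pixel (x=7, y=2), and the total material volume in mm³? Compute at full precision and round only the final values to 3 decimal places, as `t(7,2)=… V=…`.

span = t_max - t_min = 2.34 - 0.78 = 1.560
L(7,2) = 81, L_eff = 1 - 81/255 = 0.682353 (inverted)
t(7,2) = 2.34 - 1.560·0.682353 = 1.276
Σt over all 6·9 pixels = 181467/2125 ≈ 85.3962353
V = pitch²·Σt = 1.97²·181467/2125 = 331.414

t(7,2)=1.276 V=331.414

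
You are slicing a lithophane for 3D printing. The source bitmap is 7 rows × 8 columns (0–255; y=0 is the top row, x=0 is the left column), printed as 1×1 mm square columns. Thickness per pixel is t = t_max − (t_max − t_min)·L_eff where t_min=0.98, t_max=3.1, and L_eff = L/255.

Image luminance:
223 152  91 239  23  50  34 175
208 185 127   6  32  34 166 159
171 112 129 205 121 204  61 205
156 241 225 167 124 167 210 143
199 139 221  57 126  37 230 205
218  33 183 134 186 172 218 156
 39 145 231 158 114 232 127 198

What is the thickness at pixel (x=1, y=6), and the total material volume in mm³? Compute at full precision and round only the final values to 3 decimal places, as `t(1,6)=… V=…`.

span = t_max - t_min = 3.1 - 0.98 = 2.120
L(1,6) = 145, L_eff = 145/255 = 0.568627
t(1,6) = 3.1 - 2.120·0.568627 = 1.895
Σt over all 7·8 pixels = 666641/6375 ≈ 104.5711373
V = pitch²·Σt = 1²·666641/6375 = 104.571

t(1,6)=1.895 V=104.571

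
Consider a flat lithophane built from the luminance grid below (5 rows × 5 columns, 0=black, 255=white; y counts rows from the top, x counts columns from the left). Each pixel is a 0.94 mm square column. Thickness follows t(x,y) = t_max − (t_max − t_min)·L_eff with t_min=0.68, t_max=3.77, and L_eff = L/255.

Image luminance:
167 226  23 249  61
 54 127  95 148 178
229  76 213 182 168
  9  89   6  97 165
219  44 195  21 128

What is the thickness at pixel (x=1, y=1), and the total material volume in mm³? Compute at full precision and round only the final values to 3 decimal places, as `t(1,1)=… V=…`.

span = t_max - t_min = 3.77 - 0.68 = 3.090
L(1,1) = 127, L_eff = 127/255 = 0.498039
t(1,1) = 3.77 - 3.090·0.498039 = 2.231
Σt over all 5·5 pixels = 237359/4250 ≈ 55.8491765
V = pitch²·Σt = 0.94²·237359/4250 = 49.348

t(1,1)=2.231 V=49.348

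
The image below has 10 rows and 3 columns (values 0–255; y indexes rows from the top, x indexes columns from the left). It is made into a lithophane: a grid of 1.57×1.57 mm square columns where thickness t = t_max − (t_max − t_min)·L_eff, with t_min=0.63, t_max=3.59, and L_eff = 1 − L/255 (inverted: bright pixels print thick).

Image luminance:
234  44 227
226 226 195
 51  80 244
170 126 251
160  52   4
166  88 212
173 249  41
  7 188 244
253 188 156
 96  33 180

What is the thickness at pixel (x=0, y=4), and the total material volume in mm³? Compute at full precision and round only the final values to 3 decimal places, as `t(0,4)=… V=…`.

t(0,4)=2.487 V=177.173

span = t_max - t_min = 3.59 - 0.63 = 2.960
L(0,4) = 160, L_eff = 1 - 160/255 = 0.372549 (inverted)
t(0,4) = 3.59 - 2.960·0.372549 = 2.487
Σt over all 10·3 pixels = 916447/12750 ≈ 71.8781961
V = pitch²·Σt = 1.57²·916447/12750 = 177.173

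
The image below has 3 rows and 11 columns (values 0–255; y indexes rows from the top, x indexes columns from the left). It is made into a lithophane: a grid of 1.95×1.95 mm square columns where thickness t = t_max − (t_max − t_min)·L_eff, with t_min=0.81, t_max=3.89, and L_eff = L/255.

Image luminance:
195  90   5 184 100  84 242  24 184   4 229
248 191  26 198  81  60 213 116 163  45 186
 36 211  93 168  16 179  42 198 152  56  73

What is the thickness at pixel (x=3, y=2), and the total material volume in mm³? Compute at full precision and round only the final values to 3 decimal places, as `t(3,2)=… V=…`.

t(3,2)=1.861 V=300.189

span = t_max - t_min = 3.89 - 0.81 = 3.080
L(3,2) = 168, L_eff = 168/255 = 0.658824
t(3,2) = 3.89 - 3.080·0.658824 = 1.861
Σt over all 3·11 pixels = 671033/8500 ≈ 78.9450588
V = pitch²·Σt = 1.95²·671033/8500 = 300.189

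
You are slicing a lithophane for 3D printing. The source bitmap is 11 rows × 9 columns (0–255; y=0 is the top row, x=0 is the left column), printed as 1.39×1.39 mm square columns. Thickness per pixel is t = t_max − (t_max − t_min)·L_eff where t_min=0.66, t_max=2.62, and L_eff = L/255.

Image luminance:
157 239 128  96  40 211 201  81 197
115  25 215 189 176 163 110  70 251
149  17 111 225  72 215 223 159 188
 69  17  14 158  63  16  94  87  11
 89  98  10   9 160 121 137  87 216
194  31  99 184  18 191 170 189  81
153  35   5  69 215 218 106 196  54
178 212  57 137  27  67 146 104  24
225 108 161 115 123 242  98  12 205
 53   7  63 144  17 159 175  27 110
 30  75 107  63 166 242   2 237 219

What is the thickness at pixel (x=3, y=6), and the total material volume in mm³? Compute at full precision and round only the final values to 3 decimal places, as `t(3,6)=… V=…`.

t(3,6)=2.090 V=325.554

span = t_max - t_min = 2.62 - 0.66 = 1.960
L(3,6) = 69, L_eff = 69/255 = 0.270588
t(3,6) = 2.62 - 1.960·0.270588 = 2.090
Σt over all 11·9 pixels = 2148343/12750 ≈ 168.4974902
V = pitch²·Σt = 1.39²·2148343/12750 = 325.554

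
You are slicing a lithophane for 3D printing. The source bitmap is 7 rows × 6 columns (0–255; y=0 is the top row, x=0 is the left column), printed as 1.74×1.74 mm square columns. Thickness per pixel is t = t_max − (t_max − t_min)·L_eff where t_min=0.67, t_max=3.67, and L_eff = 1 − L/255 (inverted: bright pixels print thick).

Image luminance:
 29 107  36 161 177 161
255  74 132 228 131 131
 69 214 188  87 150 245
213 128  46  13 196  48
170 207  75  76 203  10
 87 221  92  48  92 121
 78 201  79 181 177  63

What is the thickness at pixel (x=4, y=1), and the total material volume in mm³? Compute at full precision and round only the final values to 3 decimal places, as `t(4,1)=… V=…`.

span = t_max - t_min = 3.67 - 0.67 = 3.000
L(4,1) = 131, L_eff = 1 - 131/255 = 0.486275 (inverted)
t(4,1) = 3.67 - 3.000·0.486275 = 2.211
Σt over all 7·6 pixels = 77919/850 ≈ 91.6694118
V = pitch²·Σt = 1.74²·77919/850 = 277.538

t(4,1)=2.211 V=277.538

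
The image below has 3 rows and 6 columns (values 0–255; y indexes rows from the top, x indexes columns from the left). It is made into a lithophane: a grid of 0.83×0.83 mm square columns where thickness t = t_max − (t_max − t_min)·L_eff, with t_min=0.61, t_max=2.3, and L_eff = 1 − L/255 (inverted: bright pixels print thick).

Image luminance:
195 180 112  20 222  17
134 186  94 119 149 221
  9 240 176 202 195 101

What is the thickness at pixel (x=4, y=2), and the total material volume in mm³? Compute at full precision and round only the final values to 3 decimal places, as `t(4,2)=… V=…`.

t(4,2)=1.902 V=19.307

span = t_max - t_min = 2.3 - 0.61 = 1.690
L(4,2) = 195, L_eff = 1 - 195/255 = 0.235294 (inverted)
t(4,2) = 2.3 - 1.690·0.235294 = 1.902
Σt over all 3·6 pixels = 357329/12750 ≈ 28.0258039
V = pitch²·Σt = 0.83²·357329/12750 = 19.307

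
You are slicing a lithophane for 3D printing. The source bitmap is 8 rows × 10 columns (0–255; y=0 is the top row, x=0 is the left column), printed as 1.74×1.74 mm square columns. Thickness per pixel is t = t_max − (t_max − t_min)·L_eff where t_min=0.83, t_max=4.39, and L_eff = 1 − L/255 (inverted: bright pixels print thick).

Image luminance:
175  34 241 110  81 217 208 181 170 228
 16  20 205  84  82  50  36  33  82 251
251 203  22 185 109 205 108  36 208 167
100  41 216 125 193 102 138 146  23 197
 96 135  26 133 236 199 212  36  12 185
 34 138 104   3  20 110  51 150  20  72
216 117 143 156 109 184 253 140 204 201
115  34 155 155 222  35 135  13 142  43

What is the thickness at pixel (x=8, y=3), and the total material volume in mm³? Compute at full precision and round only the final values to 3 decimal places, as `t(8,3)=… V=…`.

span = t_max - t_min = 4.39 - 0.83 = 3.560
L(8,3) = 23, L_eff = 1 - 23/255 = 0.909804 (inverted)
t(8,3) = 4.39 - 3.560·0.909804 = 1.151
Σt over all 8·10 pixels = 438449/2125 ≈ 206.3289412
V = pitch²·Σt = 1.74²·438449/2125 = 624.682

t(8,3)=1.151 V=624.682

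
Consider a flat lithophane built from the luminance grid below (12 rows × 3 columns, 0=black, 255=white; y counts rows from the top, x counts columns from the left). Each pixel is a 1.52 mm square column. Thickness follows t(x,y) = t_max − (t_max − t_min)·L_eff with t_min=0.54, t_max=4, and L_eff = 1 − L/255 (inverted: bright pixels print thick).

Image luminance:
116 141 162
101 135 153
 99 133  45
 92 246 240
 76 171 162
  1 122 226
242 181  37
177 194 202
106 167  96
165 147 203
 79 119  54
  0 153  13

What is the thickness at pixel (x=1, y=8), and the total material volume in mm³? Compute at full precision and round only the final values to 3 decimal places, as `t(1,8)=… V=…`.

span = t_max - t_min = 4 - 0.54 = 3.460
L(1,8) = 167, L_eff = 1 - 167/255 = 0.345098 (inverted)
t(1,8) = 4 - 3.460·0.345098 = 2.806
Σt over all 12·3 pixels = 535324/6375 ≈ 83.9723922
V = pitch²·Σt = 1.52²·535324/6375 = 194.010

t(1,8)=2.806 V=194.010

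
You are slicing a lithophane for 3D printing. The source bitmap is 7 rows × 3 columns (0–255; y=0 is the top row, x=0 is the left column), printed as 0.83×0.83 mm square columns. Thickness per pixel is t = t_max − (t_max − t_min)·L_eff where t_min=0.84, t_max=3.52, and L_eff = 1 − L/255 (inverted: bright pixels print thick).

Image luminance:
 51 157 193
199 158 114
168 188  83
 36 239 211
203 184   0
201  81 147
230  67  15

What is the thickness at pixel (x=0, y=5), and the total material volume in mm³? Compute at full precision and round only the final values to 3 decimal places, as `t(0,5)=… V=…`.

t(0,5)=2.952 V=33.330

span = t_max - t_min = 3.52 - 0.84 = 2.680
L(0,5) = 201, L_eff = 1 - 201/255 = 0.211765 (inverted)
t(0,5) = 3.52 - 2.680·0.211765 = 2.952
Σt over all 7·3 pixels = 20562/425 ≈ 48.3811765
V = pitch²·Σt = 0.83²·20562/425 = 33.330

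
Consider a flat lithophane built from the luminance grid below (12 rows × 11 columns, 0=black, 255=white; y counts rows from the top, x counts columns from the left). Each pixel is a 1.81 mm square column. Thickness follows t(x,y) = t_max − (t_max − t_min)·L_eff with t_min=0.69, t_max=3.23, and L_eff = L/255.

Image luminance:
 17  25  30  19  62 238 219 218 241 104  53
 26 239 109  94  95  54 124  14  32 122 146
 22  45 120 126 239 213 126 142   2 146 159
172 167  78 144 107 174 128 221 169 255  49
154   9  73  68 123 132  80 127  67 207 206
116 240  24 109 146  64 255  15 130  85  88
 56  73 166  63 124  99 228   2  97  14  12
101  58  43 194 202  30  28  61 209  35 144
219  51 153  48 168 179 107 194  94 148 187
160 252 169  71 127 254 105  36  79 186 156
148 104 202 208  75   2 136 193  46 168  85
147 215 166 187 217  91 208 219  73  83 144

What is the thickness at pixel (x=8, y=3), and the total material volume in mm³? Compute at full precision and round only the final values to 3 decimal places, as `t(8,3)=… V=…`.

t(8,3)=1.547 V=871.349

span = t_max - t_min = 3.23 - 0.69 = 2.540
L(8,3) = 169, L_eff = 169/255 = 0.662745
t(8,3) = 3.23 - 2.540·0.662745 = 1.547
Σt over all 12·11 pixels = 1695568/6375 ≈ 265.9714510
V = pitch²·Σt = 1.81²·1695568/6375 = 871.349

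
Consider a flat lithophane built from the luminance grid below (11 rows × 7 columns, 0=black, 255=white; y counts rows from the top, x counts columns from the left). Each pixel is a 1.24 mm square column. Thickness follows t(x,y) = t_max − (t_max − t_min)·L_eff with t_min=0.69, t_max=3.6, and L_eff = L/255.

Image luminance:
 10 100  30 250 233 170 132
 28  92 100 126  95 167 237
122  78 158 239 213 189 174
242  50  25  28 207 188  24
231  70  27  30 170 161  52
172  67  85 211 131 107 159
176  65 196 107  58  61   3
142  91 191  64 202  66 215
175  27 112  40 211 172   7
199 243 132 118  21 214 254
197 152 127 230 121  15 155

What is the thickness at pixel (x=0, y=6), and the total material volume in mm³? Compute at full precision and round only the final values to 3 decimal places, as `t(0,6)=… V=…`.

t(0,6)=1.592 V=251.826

span = t_max - t_min = 3.6 - 0.69 = 2.910
L(0,6) = 176, L_eff = 176/255 = 0.690196
t(0,6) = 3.6 - 2.910·0.690196 = 1.592
Σt over all 11·7 pixels = 1392117/8500 ≈ 163.7784706
V = pitch²·Σt = 1.24²·1392117/8500 = 251.826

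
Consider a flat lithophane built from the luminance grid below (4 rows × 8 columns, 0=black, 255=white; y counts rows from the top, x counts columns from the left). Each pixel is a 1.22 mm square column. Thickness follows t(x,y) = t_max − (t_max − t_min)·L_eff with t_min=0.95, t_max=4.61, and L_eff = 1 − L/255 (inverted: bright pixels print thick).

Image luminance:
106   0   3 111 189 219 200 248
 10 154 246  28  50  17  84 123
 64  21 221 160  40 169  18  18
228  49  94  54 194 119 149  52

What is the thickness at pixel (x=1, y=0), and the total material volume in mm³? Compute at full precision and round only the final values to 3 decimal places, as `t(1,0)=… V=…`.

span = t_max - t_min = 4.61 - 0.95 = 3.660
L(1,0) = 0, L_eff = 1 - 0/255 = 1.000000 (inverted)
t(1,0) = 4.61 - 3.660·1.000000 = 0.950
Σt over all 4·8 pixels = 169459/2125 ≈ 79.7454118
V = pitch²·Σt = 1.22²·169459/2125 = 118.693

t(1,0)=0.950 V=118.693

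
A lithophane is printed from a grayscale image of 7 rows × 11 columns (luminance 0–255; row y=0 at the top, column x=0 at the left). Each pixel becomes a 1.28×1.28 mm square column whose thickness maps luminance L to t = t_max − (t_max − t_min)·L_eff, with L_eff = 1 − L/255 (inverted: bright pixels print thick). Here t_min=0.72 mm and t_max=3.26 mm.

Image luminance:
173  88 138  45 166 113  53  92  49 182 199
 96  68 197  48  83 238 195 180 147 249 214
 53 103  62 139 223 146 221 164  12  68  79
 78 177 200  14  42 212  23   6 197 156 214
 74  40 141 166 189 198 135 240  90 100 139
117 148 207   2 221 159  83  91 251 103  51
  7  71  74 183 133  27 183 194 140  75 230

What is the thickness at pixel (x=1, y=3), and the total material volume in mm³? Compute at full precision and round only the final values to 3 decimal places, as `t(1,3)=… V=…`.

span = t_max - t_min = 3.26 - 0.72 = 2.540
L(1,3) = 177, L_eff = 1 - 177/255 = 0.305882 (inverted)
t(1,3) = 3.26 - 2.540·0.305882 = 2.483
Σt over all 7·11 pixels = 326598/2125 ≈ 153.6931765
V = pitch²·Σt = 1.28²·326598/2125 = 251.811

t(1,3)=2.483 V=251.811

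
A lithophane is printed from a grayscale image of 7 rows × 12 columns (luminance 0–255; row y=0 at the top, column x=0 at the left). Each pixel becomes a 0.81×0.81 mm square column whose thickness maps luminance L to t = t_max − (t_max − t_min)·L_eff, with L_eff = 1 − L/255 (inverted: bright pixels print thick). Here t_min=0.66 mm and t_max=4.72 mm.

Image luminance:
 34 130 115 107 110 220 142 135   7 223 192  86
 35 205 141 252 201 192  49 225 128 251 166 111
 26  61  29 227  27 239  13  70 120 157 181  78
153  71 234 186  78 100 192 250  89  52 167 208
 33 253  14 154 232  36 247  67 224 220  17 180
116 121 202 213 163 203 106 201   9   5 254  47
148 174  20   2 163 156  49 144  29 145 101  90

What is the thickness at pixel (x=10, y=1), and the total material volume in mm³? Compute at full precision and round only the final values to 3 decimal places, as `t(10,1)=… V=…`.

t(10,1)=3.303 V=151.313

span = t_max - t_min = 4.72 - 0.66 = 4.060
L(10,1) = 166, L_eff = 1 - 166/255 = 0.349020 (inverted)
t(10,1) = 4.72 - 4.060·0.349020 = 3.303
Σt over all 7·12 pixels = 2940469/12750 ≈ 230.6250196
V = pitch²·Σt = 0.81²·2940469/12750 = 151.313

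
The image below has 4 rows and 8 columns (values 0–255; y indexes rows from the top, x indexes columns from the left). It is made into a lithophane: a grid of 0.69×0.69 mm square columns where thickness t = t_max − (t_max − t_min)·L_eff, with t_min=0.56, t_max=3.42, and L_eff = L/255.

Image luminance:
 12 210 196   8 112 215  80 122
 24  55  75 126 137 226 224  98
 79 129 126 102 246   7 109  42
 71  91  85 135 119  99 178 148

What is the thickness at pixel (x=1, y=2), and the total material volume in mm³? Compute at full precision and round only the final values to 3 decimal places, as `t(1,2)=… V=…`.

t(1,2)=1.973 V=32.422

span = t_max - t_min = 3.42 - 0.56 = 2.860
L(1,2) = 129, L_eff = 129/255 = 0.505882
t(1,2) = 3.42 - 2.860·0.505882 = 1.973
Σt over all 4·8 pixels = 434131/6375 ≈ 68.0989804
V = pitch²·Σt = 0.69²·434131/6375 = 32.422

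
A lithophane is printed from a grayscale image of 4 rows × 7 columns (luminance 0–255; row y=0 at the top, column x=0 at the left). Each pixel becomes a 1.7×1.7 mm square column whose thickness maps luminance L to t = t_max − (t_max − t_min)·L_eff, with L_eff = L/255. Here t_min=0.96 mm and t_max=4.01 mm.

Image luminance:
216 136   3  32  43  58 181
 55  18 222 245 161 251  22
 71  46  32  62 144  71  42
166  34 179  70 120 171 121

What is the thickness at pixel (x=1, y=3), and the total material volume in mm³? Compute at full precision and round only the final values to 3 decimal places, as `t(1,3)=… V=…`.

span = t_max - t_min = 4.01 - 0.96 = 3.050
L(1,3) = 34, L_eff = 34/255 = 0.133333
t(1,3) = 4.01 - 3.050·0.133333 = 3.603
Σt over all 4·7 pixels = 97834/1275 ≈ 76.7325490
V = pitch²·Σt = 1.7²·97834/1275 = 221.757

t(1,3)=3.603 V=221.757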